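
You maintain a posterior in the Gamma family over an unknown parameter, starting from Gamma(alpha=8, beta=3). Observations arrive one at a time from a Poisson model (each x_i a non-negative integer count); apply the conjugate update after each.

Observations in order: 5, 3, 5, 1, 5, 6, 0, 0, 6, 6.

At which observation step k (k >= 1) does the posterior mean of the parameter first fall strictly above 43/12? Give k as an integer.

obs 1: x=5 → posterior Gamma(13, 4)
obs 2: x=3 → posterior Gamma(16, 5)
obs 3: x=5 → posterior Gamma(21, 6)
obs 4: x=1 → posterior Gamma(22, 7)
obs 5: x=5 → posterior Gamma(27, 8)
obs 6: x=6 → posterior Gamma(33, 9)
obs 7: x=0 → posterior Gamma(33, 10)
obs 8: x=0 → posterior Gamma(33, 11)
obs 9: x=6 → posterior Gamma(39, 12)
obs 10: x=6 → posterior Gamma(45, 13)

k = 6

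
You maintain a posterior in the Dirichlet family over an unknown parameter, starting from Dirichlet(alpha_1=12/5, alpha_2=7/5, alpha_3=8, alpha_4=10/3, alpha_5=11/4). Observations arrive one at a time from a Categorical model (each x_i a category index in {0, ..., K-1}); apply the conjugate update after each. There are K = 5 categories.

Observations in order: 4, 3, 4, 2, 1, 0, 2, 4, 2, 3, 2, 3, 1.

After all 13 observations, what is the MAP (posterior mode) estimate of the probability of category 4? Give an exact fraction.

285/1553

obs 1: x=4 → posterior Dirichlet(12/5, 7/5, 8, 10/3, 15/4)
obs 2: x=3 → posterior Dirichlet(12/5, 7/5, 8, 13/3, 15/4)
obs 3: x=4 → posterior Dirichlet(12/5, 7/5, 8, 13/3, 19/4)
obs 4: x=2 → posterior Dirichlet(12/5, 7/5, 9, 13/3, 19/4)
obs 5: x=1 → posterior Dirichlet(12/5, 12/5, 9, 13/3, 19/4)
obs 6: x=0 → posterior Dirichlet(17/5, 12/5, 9, 13/3, 19/4)
obs 7: x=2 → posterior Dirichlet(17/5, 12/5, 10, 13/3, 19/4)
obs 8: x=4 → posterior Dirichlet(17/5, 12/5, 10, 13/3, 23/4)
obs 9: x=2 → posterior Dirichlet(17/5, 12/5, 11, 13/3, 23/4)
obs 10: x=3 → posterior Dirichlet(17/5, 12/5, 11, 16/3, 23/4)
obs 11: x=2 → posterior Dirichlet(17/5, 12/5, 12, 16/3, 23/4)
obs 12: x=3 → posterior Dirichlet(17/5, 12/5, 12, 19/3, 23/4)
obs 13: x=1 → posterior Dirichlet(17/5, 17/5, 12, 19/3, 23/4)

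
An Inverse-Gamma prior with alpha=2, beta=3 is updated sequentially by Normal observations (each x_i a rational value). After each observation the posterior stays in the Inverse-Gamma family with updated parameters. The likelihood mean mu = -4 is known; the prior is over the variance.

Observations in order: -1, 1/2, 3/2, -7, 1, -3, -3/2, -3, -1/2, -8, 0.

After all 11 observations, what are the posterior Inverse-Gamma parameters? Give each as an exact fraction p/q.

obs 1: x=-1 → posterior Inverse-Gamma(5/2, 15/2)
obs 2: x=1/2 → posterior Inverse-Gamma(3, 141/8)
obs 3: x=3/2 → posterior Inverse-Gamma(7/2, 131/4)
obs 4: x=-7 → posterior Inverse-Gamma(4, 149/4)
obs 5: x=1 → posterior Inverse-Gamma(9/2, 199/4)
obs 6: x=-3 → posterior Inverse-Gamma(5, 201/4)
obs 7: x=-3/2 → posterior Inverse-Gamma(11/2, 427/8)
obs 8: x=-3 → posterior Inverse-Gamma(6, 431/8)
obs 9: x=-1/2 → posterior Inverse-Gamma(13/2, 60)
obs 10: x=-8 → posterior Inverse-Gamma(7, 68)
obs 11: x=0 → posterior Inverse-Gamma(15/2, 76)

alpha=15/2, beta=76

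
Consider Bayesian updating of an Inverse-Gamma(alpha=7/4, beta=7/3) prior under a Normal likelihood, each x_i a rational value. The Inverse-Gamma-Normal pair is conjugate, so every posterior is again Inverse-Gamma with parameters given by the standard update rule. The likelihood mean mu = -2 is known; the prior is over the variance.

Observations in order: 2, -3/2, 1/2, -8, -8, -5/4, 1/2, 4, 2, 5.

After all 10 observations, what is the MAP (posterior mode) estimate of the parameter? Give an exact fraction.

obs 1: x=2 → posterior Inverse-Gamma(9/4, 31/3)
obs 2: x=-3/2 → posterior Inverse-Gamma(11/4, 251/24)
obs 3: x=1/2 → posterior Inverse-Gamma(13/4, 163/12)
obs 4: x=-8 → posterior Inverse-Gamma(15/4, 379/12)
obs 5: x=-8 → posterior Inverse-Gamma(17/4, 595/12)
obs 6: x=-5/4 → posterior Inverse-Gamma(19/4, 4787/96)
obs 7: x=1/2 → posterior Inverse-Gamma(21/4, 5087/96)
obs 8: x=4 → posterior Inverse-Gamma(23/4, 6815/96)
obs 9: x=2 → posterior Inverse-Gamma(25/4, 7583/96)
obs 10: x=5 → posterior Inverse-Gamma(27/4, 9935/96)

9935/744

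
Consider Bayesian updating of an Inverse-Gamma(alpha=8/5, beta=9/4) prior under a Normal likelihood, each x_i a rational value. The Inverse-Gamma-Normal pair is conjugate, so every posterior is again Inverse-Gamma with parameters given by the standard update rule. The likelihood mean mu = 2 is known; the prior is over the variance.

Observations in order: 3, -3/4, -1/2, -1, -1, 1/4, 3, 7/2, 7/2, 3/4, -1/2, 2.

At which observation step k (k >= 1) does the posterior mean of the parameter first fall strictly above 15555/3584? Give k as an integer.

k = 3

obs 1: x=3 → posterior Inverse-Gamma(21/10, 11/4)
obs 2: x=-3/4 → posterior Inverse-Gamma(13/5, 209/32)
obs 3: x=-1/2 → posterior Inverse-Gamma(31/10, 309/32)
obs 4: x=-1 → posterior Inverse-Gamma(18/5, 453/32)
obs 5: x=-1 → posterior Inverse-Gamma(41/10, 597/32)
obs 6: x=1/4 → posterior Inverse-Gamma(23/5, 323/16)
obs 7: x=3 → posterior Inverse-Gamma(51/10, 331/16)
obs 8: x=7/2 → posterior Inverse-Gamma(28/5, 349/16)
obs 9: x=7/2 → posterior Inverse-Gamma(61/10, 367/16)
obs 10: x=3/4 → posterior Inverse-Gamma(33/5, 759/32)
obs 11: x=-1/2 → posterior Inverse-Gamma(71/10, 859/32)
obs 12: x=2 → posterior Inverse-Gamma(38/5, 859/32)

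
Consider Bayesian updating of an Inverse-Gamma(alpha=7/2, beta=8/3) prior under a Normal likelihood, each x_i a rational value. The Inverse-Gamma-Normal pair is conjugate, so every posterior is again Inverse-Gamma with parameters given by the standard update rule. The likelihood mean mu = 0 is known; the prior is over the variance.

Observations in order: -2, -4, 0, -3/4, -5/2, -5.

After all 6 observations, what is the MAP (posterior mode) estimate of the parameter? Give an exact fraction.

obs 1: x=-2 → posterior Inverse-Gamma(4, 14/3)
obs 2: x=-4 → posterior Inverse-Gamma(9/2, 38/3)
obs 3: x=0 → posterior Inverse-Gamma(5, 38/3)
obs 4: x=-3/4 → posterior Inverse-Gamma(11/2, 1243/96)
obs 5: x=-5/2 → posterior Inverse-Gamma(6, 1543/96)
obs 6: x=-5 → posterior Inverse-Gamma(13/2, 2743/96)

2743/720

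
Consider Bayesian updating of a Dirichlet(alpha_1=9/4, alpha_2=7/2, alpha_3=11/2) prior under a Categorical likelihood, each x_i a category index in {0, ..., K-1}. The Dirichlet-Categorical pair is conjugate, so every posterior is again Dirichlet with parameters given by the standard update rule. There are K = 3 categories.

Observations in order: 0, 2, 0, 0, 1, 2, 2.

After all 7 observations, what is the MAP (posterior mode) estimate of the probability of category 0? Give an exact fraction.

17/61

obs 1: x=0 → posterior Dirichlet(13/4, 7/2, 11/2)
obs 2: x=2 → posterior Dirichlet(13/4, 7/2, 13/2)
obs 3: x=0 → posterior Dirichlet(17/4, 7/2, 13/2)
obs 4: x=0 → posterior Dirichlet(21/4, 7/2, 13/2)
obs 5: x=1 → posterior Dirichlet(21/4, 9/2, 13/2)
obs 6: x=2 → posterior Dirichlet(21/4, 9/2, 15/2)
obs 7: x=2 → posterior Dirichlet(21/4, 9/2, 17/2)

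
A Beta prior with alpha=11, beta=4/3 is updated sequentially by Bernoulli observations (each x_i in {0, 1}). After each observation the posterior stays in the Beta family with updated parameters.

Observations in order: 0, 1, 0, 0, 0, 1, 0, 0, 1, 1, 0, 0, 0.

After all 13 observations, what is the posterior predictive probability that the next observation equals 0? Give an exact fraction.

31/76

obs 1: x=0 → posterior Beta(11, 7/3)
obs 2: x=1 → posterior Beta(12, 7/3)
obs 3: x=0 → posterior Beta(12, 10/3)
obs 4: x=0 → posterior Beta(12, 13/3)
obs 5: x=0 → posterior Beta(12, 16/3)
obs 6: x=1 → posterior Beta(13, 16/3)
obs 7: x=0 → posterior Beta(13, 19/3)
obs 8: x=0 → posterior Beta(13, 22/3)
obs 9: x=1 → posterior Beta(14, 22/3)
obs 10: x=1 → posterior Beta(15, 22/3)
obs 11: x=0 → posterior Beta(15, 25/3)
obs 12: x=0 → posterior Beta(15, 28/3)
obs 13: x=0 → posterior Beta(15, 31/3)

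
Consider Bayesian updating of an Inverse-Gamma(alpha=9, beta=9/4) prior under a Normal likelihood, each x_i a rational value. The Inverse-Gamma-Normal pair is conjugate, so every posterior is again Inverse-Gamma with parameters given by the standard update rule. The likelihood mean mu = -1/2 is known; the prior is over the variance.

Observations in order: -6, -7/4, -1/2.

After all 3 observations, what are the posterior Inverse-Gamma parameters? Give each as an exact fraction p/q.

alpha=21/2, beta=581/32

obs 1: x=-6 → posterior Inverse-Gamma(19/2, 139/8)
obs 2: x=-7/4 → posterior Inverse-Gamma(10, 581/32)
obs 3: x=-1/2 → posterior Inverse-Gamma(21/2, 581/32)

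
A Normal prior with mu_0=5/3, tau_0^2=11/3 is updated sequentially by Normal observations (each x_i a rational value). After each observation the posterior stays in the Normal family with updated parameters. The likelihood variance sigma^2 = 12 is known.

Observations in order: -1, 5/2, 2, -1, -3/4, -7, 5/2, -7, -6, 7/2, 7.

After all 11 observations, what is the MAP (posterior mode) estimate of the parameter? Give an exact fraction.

9/628

obs 1: x=-1 → posterior Normal(49/47, 132/47)
obs 2: x=5/2 → posterior Normal(153/116, 66/29)
obs 3: x=2 → posterior Normal(197/138, 44/23)
obs 4: x=-1 → posterior Normal(35/32, 33/20)
obs 5: x=-3/4 → posterior Normal(317/364, 132/91)
obs 6: x=-7 → posterior Normal(3/136, 22/17)
obs 7: x=5/2 → posterior Normal(119/452, 132/113)
obs 8: x=-7 → posterior Normal(-189/496, 33/31)
obs 9: x=-6 → posterior Normal(-151/180, 44/45)
obs 10: x=7/2 → posterior Normal(-299/584, 66/73)
obs 11: x=7 → posterior Normal(9/628, 132/157)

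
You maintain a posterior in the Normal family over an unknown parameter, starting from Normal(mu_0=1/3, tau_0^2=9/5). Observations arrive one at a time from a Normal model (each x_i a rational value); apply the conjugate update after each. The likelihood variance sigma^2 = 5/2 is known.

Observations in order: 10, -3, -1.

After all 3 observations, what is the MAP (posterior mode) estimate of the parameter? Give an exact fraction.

obs 1: x=10 → posterior Normal(565/129, 45/43)
obs 2: x=-3 → posterior Normal(403/183, 45/61)
obs 3: x=-1 → posterior Normal(349/237, 45/79)

349/237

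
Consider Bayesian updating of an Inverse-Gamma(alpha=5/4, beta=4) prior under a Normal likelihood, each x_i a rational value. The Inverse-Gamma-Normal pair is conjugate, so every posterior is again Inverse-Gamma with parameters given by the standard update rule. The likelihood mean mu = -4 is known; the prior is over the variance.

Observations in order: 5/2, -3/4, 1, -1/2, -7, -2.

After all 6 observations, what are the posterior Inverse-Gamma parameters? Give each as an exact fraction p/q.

alpha=17/4, beta=1777/32

obs 1: x=5/2 → posterior Inverse-Gamma(7/4, 201/8)
obs 2: x=-3/4 → posterior Inverse-Gamma(9/4, 973/32)
obs 3: x=1 → posterior Inverse-Gamma(11/4, 1373/32)
obs 4: x=-1/2 → posterior Inverse-Gamma(13/4, 1569/32)
obs 5: x=-7 → posterior Inverse-Gamma(15/4, 1713/32)
obs 6: x=-2 → posterior Inverse-Gamma(17/4, 1777/32)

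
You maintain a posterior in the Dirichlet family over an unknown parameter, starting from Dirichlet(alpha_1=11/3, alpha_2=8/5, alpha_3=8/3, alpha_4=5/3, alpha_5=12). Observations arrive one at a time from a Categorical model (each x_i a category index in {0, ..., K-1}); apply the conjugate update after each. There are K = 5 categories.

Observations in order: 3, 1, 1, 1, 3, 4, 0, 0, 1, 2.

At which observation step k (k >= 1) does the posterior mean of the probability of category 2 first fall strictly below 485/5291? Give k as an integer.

k = 8

obs 1: x=3 → posterior Dirichlet(11/3, 8/5, 8/3, 8/3, 12)
obs 2: x=1 → posterior Dirichlet(11/3, 13/5, 8/3, 8/3, 12)
obs 3: x=1 → posterior Dirichlet(11/3, 18/5, 8/3, 8/3, 12)
obs 4: x=1 → posterior Dirichlet(11/3, 23/5, 8/3, 8/3, 12)
obs 5: x=3 → posterior Dirichlet(11/3, 23/5, 8/3, 11/3, 12)
obs 6: x=4 → posterior Dirichlet(11/3, 23/5, 8/3, 11/3, 13)
obs 7: x=0 → posterior Dirichlet(14/3, 23/5, 8/3, 11/3, 13)
obs 8: x=0 → posterior Dirichlet(17/3, 23/5, 8/3, 11/3, 13)
obs 9: x=1 → posterior Dirichlet(17/3, 28/5, 8/3, 11/3, 13)
obs 10: x=2 → posterior Dirichlet(17/3, 28/5, 11/3, 11/3, 13)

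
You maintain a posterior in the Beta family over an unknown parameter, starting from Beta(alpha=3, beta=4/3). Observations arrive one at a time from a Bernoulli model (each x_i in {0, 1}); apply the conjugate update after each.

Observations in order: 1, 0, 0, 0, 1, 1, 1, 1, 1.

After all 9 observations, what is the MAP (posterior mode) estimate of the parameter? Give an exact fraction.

obs 1: x=1 → posterior Beta(4, 4/3)
obs 2: x=0 → posterior Beta(4, 7/3)
obs 3: x=0 → posterior Beta(4, 10/3)
obs 4: x=0 → posterior Beta(4, 13/3)
obs 5: x=1 → posterior Beta(5, 13/3)
obs 6: x=1 → posterior Beta(6, 13/3)
obs 7: x=1 → posterior Beta(7, 13/3)
obs 8: x=1 → posterior Beta(8, 13/3)
obs 9: x=1 → posterior Beta(9, 13/3)

12/17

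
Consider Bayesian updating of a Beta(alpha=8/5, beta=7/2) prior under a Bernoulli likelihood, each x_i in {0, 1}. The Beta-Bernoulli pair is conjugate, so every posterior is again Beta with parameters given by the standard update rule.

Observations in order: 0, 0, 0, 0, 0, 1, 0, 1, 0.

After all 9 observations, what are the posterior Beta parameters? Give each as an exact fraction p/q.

obs 1: x=0 → posterior Beta(8/5, 9/2)
obs 2: x=0 → posterior Beta(8/5, 11/2)
obs 3: x=0 → posterior Beta(8/5, 13/2)
obs 4: x=0 → posterior Beta(8/5, 15/2)
obs 5: x=0 → posterior Beta(8/5, 17/2)
obs 6: x=1 → posterior Beta(13/5, 17/2)
obs 7: x=0 → posterior Beta(13/5, 19/2)
obs 8: x=1 → posterior Beta(18/5, 19/2)
obs 9: x=0 → posterior Beta(18/5, 21/2)

alpha=18/5, beta=21/2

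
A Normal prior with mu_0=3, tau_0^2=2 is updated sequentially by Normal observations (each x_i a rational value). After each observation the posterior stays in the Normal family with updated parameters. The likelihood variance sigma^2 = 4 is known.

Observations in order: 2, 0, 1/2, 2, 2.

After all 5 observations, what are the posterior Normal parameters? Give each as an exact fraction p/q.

mu_0=25/14, tau_0^2=4/7

obs 1: x=2 → posterior Normal(8/3, 4/3)
obs 2: x=0 → posterior Normal(2, 1)
obs 3: x=1/2 → posterior Normal(17/10, 4/5)
obs 4: x=2 → posterior Normal(7/4, 2/3)
obs 5: x=2 → posterior Normal(25/14, 4/7)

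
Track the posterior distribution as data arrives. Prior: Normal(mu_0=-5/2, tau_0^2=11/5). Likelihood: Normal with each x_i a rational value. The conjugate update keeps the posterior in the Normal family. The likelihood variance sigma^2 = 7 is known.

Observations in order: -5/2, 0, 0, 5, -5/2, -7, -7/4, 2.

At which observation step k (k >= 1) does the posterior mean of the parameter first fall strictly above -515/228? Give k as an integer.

k = 2

obs 1: x=-5/2 → posterior Normal(-5/2, 77/46)
obs 2: x=0 → posterior Normal(-115/57, 77/57)
obs 3: x=0 → posterior Normal(-115/68, 77/68)
obs 4: x=5 → posterior Normal(-60/79, 77/79)
obs 5: x=-5/2 → posterior Normal(-35/36, 77/90)
obs 6: x=-7 → posterior Normal(-329/202, 77/101)
obs 7: x=-7/4 → posterior Normal(-105/64, 11/16)
obs 8: x=2 → posterior Normal(-647/492, 77/123)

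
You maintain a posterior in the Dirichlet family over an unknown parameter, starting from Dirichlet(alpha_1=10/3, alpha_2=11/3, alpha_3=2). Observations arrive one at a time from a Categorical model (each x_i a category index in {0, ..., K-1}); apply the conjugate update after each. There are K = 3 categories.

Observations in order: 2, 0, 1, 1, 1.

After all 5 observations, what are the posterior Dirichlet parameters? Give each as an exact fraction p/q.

alpha_1=13/3, alpha_2=20/3, alpha_3=3

obs 1: x=2 → posterior Dirichlet(10/3, 11/3, 3)
obs 2: x=0 → posterior Dirichlet(13/3, 11/3, 3)
obs 3: x=1 → posterior Dirichlet(13/3, 14/3, 3)
obs 4: x=1 → posterior Dirichlet(13/3, 17/3, 3)
obs 5: x=1 → posterior Dirichlet(13/3, 20/3, 3)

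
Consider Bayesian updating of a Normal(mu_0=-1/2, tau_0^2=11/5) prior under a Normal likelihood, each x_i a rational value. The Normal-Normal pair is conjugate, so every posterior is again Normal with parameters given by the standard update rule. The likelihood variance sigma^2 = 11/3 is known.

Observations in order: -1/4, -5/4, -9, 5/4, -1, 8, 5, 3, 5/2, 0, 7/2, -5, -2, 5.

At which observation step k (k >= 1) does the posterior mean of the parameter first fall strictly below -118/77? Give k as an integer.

k = 3

obs 1: x=-1/4 → posterior Normal(-13/32, 11/8)
obs 2: x=-5/4 → posterior Normal(-7/11, 1)
obs 3: x=-9 → posterior Normal(-17/7, 11/14)
obs 4: x=5/4 → posterior Normal(-121/68, 11/17)
obs 5: x=-1 → posterior Normal(-133/80, 11/20)
obs 6: x=8 → posterior Normal(-37/92, 11/23)
obs 7: x=5 → posterior Normal(23/104, 11/26)
obs 8: x=3 → posterior Normal(59/116, 11/29)
obs 9: x=5/2 → posterior Normal(89/128, 11/32)
obs 10: x=0 → posterior Normal(89/140, 11/35)
obs 11: x=7/2 → posterior Normal(131/152, 11/38)
obs 12: x=-5 → posterior Normal(71/164, 11/41)
obs 13: x=-2 → posterior Normal(47/176, 1/4)
obs 14: x=5 → posterior Normal(107/188, 11/47)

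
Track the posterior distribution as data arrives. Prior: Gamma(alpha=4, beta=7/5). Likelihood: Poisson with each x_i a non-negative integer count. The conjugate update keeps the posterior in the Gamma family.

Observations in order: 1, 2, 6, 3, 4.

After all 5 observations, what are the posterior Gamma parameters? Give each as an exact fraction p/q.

alpha=20, beta=32/5

obs 1: x=1 → posterior Gamma(5, 12/5)
obs 2: x=2 → posterior Gamma(7, 17/5)
obs 3: x=6 → posterior Gamma(13, 22/5)
obs 4: x=3 → posterior Gamma(16, 27/5)
obs 5: x=4 → posterior Gamma(20, 32/5)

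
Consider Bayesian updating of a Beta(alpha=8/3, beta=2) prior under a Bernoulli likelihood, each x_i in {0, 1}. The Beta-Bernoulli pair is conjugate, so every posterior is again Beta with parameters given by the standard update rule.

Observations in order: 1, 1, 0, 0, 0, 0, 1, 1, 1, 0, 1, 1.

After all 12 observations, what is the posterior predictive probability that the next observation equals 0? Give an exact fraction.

obs 1: x=1 → posterior Beta(11/3, 2)
obs 2: x=1 → posterior Beta(14/3, 2)
obs 3: x=0 → posterior Beta(14/3, 3)
obs 4: x=0 → posterior Beta(14/3, 4)
obs 5: x=0 → posterior Beta(14/3, 5)
obs 6: x=0 → posterior Beta(14/3, 6)
obs 7: x=1 → posterior Beta(17/3, 6)
obs 8: x=1 → posterior Beta(20/3, 6)
obs 9: x=1 → posterior Beta(23/3, 6)
obs 10: x=0 → posterior Beta(23/3, 7)
obs 11: x=1 → posterior Beta(26/3, 7)
obs 12: x=1 → posterior Beta(29/3, 7)

21/50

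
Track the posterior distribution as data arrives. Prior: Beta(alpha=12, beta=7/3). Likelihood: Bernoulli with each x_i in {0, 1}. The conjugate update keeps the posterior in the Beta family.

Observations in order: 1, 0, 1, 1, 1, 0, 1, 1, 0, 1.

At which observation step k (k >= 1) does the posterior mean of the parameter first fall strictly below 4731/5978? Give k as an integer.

obs 1: x=1 → posterior Beta(13, 7/3)
obs 2: x=0 → posterior Beta(13, 10/3)
obs 3: x=1 → posterior Beta(14, 10/3)
obs 4: x=1 → posterior Beta(15, 10/3)
obs 5: x=1 → posterior Beta(16, 10/3)
obs 6: x=0 → posterior Beta(16, 13/3)
obs 7: x=1 → posterior Beta(17, 13/3)
obs 8: x=1 → posterior Beta(18, 13/3)
obs 9: x=0 → posterior Beta(18, 16/3)
obs 10: x=1 → posterior Beta(19, 16/3)

k = 6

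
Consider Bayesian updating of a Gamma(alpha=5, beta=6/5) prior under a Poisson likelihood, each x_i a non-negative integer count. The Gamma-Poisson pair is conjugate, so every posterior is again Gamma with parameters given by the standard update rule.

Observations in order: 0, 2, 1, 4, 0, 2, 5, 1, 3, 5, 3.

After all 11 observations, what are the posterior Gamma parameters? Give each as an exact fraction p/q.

obs 1: x=0 → posterior Gamma(5, 11/5)
obs 2: x=2 → posterior Gamma(7, 16/5)
obs 3: x=1 → posterior Gamma(8, 21/5)
obs 4: x=4 → posterior Gamma(12, 26/5)
obs 5: x=0 → posterior Gamma(12, 31/5)
obs 6: x=2 → posterior Gamma(14, 36/5)
obs 7: x=5 → posterior Gamma(19, 41/5)
obs 8: x=1 → posterior Gamma(20, 46/5)
obs 9: x=3 → posterior Gamma(23, 51/5)
obs 10: x=5 → posterior Gamma(28, 56/5)
obs 11: x=3 → posterior Gamma(31, 61/5)

alpha=31, beta=61/5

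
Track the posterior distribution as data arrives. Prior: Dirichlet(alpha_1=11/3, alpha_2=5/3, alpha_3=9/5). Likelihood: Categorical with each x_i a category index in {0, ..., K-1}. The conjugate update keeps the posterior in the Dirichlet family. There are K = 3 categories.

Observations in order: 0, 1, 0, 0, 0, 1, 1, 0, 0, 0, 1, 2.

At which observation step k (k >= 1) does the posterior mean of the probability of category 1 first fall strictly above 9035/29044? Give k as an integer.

obs 1: x=0 → posterior Dirichlet(14/3, 5/3, 9/5)
obs 2: x=1 → posterior Dirichlet(14/3, 8/3, 9/5)
obs 3: x=0 → posterior Dirichlet(17/3, 8/3, 9/5)
obs 4: x=0 → posterior Dirichlet(20/3, 8/3, 9/5)
obs 5: x=0 → posterior Dirichlet(23/3, 8/3, 9/5)
obs 6: x=1 → posterior Dirichlet(23/3, 11/3, 9/5)
obs 7: x=1 → posterior Dirichlet(23/3, 14/3, 9/5)
obs 8: x=0 → posterior Dirichlet(26/3, 14/3, 9/5)
obs 9: x=0 → posterior Dirichlet(29/3, 14/3, 9/5)
obs 10: x=0 → posterior Dirichlet(32/3, 14/3, 9/5)
obs 11: x=1 → posterior Dirichlet(32/3, 17/3, 9/5)
obs 12: x=2 → posterior Dirichlet(32/3, 17/3, 14/5)

k = 7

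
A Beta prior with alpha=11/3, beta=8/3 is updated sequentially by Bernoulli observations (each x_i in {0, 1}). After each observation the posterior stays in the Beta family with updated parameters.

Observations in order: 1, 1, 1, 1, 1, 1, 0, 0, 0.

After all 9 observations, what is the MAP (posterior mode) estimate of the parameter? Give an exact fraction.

obs 1: x=1 → posterior Beta(14/3, 8/3)
obs 2: x=1 → posterior Beta(17/3, 8/3)
obs 3: x=1 → posterior Beta(20/3, 8/3)
obs 4: x=1 → posterior Beta(23/3, 8/3)
obs 5: x=1 → posterior Beta(26/3, 8/3)
obs 6: x=1 → posterior Beta(29/3, 8/3)
obs 7: x=0 → posterior Beta(29/3, 11/3)
obs 8: x=0 → posterior Beta(29/3, 14/3)
obs 9: x=0 → posterior Beta(29/3, 17/3)

13/20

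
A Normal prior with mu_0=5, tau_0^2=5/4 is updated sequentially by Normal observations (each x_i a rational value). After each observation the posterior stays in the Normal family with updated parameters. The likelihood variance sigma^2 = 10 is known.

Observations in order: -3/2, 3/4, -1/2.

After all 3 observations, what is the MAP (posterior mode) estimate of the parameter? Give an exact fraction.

155/44

obs 1: x=-3/2 → posterior Normal(77/18, 10/9)
obs 2: x=3/4 → posterior Normal(157/40, 1)
obs 3: x=-1/2 → posterior Normal(155/44, 10/11)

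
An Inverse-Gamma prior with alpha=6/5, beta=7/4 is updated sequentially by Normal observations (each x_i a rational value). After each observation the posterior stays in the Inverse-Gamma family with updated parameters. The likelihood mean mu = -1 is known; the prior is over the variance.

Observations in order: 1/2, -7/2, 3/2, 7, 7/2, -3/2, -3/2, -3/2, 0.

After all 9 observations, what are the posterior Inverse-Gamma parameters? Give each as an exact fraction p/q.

alpha=57/10, beta=417/8

obs 1: x=1/2 → posterior Inverse-Gamma(17/10, 23/8)
obs 2: x=-7/2 → posterior Inverse-Gamma(11/5, 6)
obs 3: x=3/2 → posterior Inverse-Gamma(27/10, 73/8)
obs 4: x=7 → posterior Inverse-Gamma(16/5, 329/8)
obs 5: x=7/2 → posterior Inverse-Gamma(37/10, 205/4)
obs 6: x=-3/2 → posterior Inverse-Gamma(21/5, 411/8)
obs 7: x=-3/2 → posterior Inverse-Gamma(47/10, 103/2)
obs 8: x=-3/2 → posterior Inverse-Gamma(26/5, 413/8)
obs 9: x=0 → posterior Inverse-Gamma(57/10, 417/8)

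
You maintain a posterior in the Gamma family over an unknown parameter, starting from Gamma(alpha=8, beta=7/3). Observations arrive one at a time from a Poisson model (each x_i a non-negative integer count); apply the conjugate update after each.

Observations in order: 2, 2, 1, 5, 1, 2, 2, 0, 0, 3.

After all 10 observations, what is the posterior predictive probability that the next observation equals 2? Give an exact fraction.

187410729706321629758935560963508125413916831/720575940379279360000000000000000000000000000

obs 1: x=2 → posterior Gamma(10, 10/3)
obs 2: x=2 → posterior Gamma(12, 13/3)
obs 3: x=1 → posterior Gamma(13, 16/3)
obs 4: x=5 → posterior Gamma(18, 19/3)
obs 5: x=1 → posterior Gamma(19, 22/3)
obs 6: x=2 → posterior Gamma(21, 25/3)
obs 7: x=2 → posterior Gamma(23, 28/3)
obs 8: x=0 → posterior Gamma(23, 31/3)
obs 9: x=0 → posterior Gamma(23, 34/3)
obs 10: x=3 → posterior Gamma(26, 37/3)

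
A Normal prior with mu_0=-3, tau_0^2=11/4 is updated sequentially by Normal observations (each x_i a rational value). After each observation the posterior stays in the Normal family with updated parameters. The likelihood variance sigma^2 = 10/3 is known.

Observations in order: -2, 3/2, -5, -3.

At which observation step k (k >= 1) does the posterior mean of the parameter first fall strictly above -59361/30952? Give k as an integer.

k = 2

obs 1: x=-2 → posterior Normal(-186/73, 110/73)
obs 2: x=3/2 → posterior Normal(-273/212, 55/53)
obs 3: x=-5 → posterior Normal(-603/278, 110/139)
obs 4: x=-3 → posterior Normal(-801/344, 55/86)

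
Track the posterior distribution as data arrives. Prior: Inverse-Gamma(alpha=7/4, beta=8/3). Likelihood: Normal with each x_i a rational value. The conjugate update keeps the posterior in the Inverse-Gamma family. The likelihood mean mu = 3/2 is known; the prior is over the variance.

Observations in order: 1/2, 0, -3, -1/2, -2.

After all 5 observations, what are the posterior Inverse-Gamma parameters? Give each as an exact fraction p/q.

obs 1: x=1/2 → posterior Inverse-Gamma(9/4, 19/6)
obs 2: x=0 → posterior Inverse-Gamma(11/4, 103/24)
obs 3: x=-3 → posterior Inverse-Gamma(13/4, 173/12)
obs 4: x=-1/2 → posterior Inverse-Gamma(15/4, 197/12)
obs 5: x=-2 → posterior Inverse-Gamma(17/4, 541/24)

alpha=17/4, beta=541/24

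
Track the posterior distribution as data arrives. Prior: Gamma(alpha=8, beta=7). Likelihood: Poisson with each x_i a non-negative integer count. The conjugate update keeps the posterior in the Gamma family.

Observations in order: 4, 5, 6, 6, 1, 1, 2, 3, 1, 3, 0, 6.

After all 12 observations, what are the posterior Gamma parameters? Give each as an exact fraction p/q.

alpha=46, beta=19

obs 1: x=4 → posterior Gamma(12, 8)
obs 2: x=5 → posterior Gamma(17, 9)
obs 3: x=6 → posterior Gamma(23, 10)
obs 4: x=6 → posterior Gamma(29, 11)
obs 5: x=1 → posterior Gamma(30, 12)
obs 6: x=1 → posterior Gamma(31, 13)
obs 7: x=2 → posterior Gamma(33, 14)
obs 8: x=3 → posterior Gamma(36, 15)
obs 9: x=1 → posterior Gamma(37, 16)
obs 10: x=3 → posterior Gamma(40, 17)
obs 11: x=0 → posterior Gamma(40, 18)
obs 12: x=6 → posterior Gamma(46, 19)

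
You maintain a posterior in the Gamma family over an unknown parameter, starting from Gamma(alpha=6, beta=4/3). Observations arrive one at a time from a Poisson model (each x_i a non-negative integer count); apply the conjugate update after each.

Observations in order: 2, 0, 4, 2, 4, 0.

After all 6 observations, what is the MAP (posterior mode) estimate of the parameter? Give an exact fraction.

obs 1: x=2 → posterior Gamma(8, 7/3)
obs 2: x=0 → posterior Gamma(8, 10/3)
obs 3: x=4 → posterior Gamma(12, 13/3)
obs 4: x=2 → posterior Gamma(14, 16/3)
obs 5: x=4 → posterior Gamma(18, 19/3)
obs 6: x=0 → posterior Gamma(18, 22/3)

51/22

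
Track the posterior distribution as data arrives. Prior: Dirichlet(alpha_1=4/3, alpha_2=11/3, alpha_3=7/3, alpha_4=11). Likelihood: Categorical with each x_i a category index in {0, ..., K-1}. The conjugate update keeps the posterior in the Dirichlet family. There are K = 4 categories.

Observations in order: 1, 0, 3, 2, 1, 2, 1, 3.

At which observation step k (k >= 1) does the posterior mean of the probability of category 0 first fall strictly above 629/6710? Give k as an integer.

k = 2

obs 1: x=1 → posterior Dirichlet(4/3, 14/3, 7/3, 11)
obs 2: x=0 → posterior Dirichlet(7/3, 14/3, 7/3, 11)
obs 3: x=3 → posterior Dirichlet(7/3, 14/3, 7/3, 12)
obs 4: x=2 → posterior Dirichlet(7/3, 14/3, 10/3, 12)
obs 5: x=1 → posterior Dirichlet(7/3, 17/3, 10/3, 12)
obs 6: x=2 → posterior Dirichlet(7/3, 17/3, 13/3, 12)
obs 7: x=1 → posterior Dirichlet(7/3, 20/3, 13/3, 12)
obs 8: x=3 → posterior Dirichlet(7/3, 20/3, 13/3, 13)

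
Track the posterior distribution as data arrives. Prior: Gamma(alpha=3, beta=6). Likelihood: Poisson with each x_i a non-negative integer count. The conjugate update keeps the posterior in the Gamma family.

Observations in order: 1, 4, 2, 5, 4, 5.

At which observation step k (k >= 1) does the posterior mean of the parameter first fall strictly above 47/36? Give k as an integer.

obs 1: x=1 → posterior Gamma(4, 7)
obs 2: x=4 → posterior Gamma(8, 8)
obs 3: x=2 → posterior Gamma(10, 9)
obs 4: x=5 → posterior Gamma(15, 10)
obs 5: x=4 → posterior Gamma(19, 11)
obs 6: x=5 → posterior Gamma(24, 12)

k = 4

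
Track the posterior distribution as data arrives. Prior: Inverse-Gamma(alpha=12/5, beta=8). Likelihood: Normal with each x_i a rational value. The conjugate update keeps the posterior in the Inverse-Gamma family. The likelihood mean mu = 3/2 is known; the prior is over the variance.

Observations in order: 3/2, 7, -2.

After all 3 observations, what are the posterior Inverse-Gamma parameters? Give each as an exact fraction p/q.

alpha=39/10, beta=117/4

obs 1: x=3/2 → posterior Inverse-Gamma(29/10, 8)
obs 2: x=7 → posterior Inverse-Gamma(17/5, 185/8)
obs 3: x=-2 → posterior Inverse-Gamma(39/10, 117/4)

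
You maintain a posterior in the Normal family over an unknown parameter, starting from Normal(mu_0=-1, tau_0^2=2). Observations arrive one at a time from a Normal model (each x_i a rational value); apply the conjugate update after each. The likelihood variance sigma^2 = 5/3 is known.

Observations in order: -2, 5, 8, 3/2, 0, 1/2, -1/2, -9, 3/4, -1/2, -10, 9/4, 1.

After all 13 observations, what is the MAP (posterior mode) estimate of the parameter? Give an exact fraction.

-23/83

obs 1: x=-2 → posterior Normal(-17/11, 10/11)
obs 2: x=5 → posterior Normal(13/17, 10/17)
obs 3: x=8 → posterior Normal(61/23, 10/23)
obs 4: x=3/2 → posterior Normal(70/29, 10/29)
obs 5: x=0 → posterior Normal(2, 2/7)
obs 6: x=1/2 → posterior Normal(73/41, 10/41)
obs 7: x=-1/2 → posterior Normal(70/47, 10/47)
obs 8: x=-9 → posterior Normal(16/53, 10/53)
obs 9: x=3/4 → posterior Normal(41/118, 10/59)
obs 10: x=-1/2 → posterior Normal(7/26, 2/13)
obs 11: x=-10 → posterior Normal(-85/142, 10/71)
obs 12: x=9/4 → posterior Normal(-29/77, 10/77)
obs 13: x=1 → posterior Normal(-23/83, 10/83)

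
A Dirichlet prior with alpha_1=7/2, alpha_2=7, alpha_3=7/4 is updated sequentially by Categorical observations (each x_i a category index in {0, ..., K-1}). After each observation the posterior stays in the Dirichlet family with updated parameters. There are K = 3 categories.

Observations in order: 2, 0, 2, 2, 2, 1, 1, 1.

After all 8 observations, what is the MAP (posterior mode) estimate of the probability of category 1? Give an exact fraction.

12/23

obs 1: x=2 → posterior Dirichlet(7/2, 7, 11/4)
obs 2: x=0 → posterior Dirichlet(9/2, 7, 11/4)
obs 3: x=2 → posterior Dirichlet(9/2, 7, 15/4)
obs 4: x=2 → posterior Dirichlet(9/2, 7, 19/4)
obs 5: x=2 → posterior Dirichlet(9/2, 7, 23/4)
obs 6: x=1 → posterior Dirichlet(9/2, 8, 23/4)
obs 7: x=1 → posterior Dirichlet(9/2, 9, 23/4)
obs 8: x=1 → posterior Dirichlet(9/2, 10, 23/4)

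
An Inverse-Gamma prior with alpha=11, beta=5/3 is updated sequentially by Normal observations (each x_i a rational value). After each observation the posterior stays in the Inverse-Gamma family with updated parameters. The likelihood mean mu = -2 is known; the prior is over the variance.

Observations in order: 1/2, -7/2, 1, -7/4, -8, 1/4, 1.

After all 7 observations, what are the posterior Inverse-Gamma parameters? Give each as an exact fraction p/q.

obs 1: x=1/2 → posterior Inverse-Gamma(23/2, 115/24)
obs 2: x=-7/2 → posterior Inverse-Gamma(12, 71/12)
obs 3: x=1 → posterior Inverse-Gamma(25/2, 125/12)
obs 4: x=-7/4 → posterior Inverse-Gamma(13, 1003/96)
obs 5: x=-8 → posterior Inverse-Gamma(27/2, 2731/96)
obs 6: x=1/4 → posterior Inverse-Gamma(14, 1487/48)
obs 7: x=1 → posterior Inverse-Gamma(29/2, 1703/48)

alpha=29/2, beta=1703/48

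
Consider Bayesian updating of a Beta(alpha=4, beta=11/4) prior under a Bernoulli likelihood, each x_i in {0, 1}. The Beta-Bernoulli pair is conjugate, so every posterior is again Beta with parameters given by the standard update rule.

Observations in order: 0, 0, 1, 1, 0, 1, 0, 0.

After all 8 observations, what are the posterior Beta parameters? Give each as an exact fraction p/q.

obs 1: x=0 → posterior Beta(4, 15/4)
obs 2: x=0 → posterior Beta(4, 19/4)
obs 3: x=1 → posterior Beta(5, 19/4)
obs 4: x=1 → posterior Beta(6, 19/4)
obs 5: x=0 → posterior Beta(6, 23/4)
obs 6: x=1 → posterior Beta(7, 23/4)
obs 7: x=0 → posterior Beta(7, 27/4)
obs 8: x=0 → posterior Beta(7, 31/4)

alpha=7, beta=31/4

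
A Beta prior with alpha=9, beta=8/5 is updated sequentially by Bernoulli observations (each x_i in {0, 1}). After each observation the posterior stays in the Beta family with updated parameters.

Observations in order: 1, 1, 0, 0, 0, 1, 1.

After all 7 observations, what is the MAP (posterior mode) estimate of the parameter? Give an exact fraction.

obs 1: x=1 → posterior Beta(10, 8/5)
obs 2: x=1 → posterior Beta(11, 8/5)
obs 3: x=0 → posterior Beta(11, 13/5)
obs 4: x=0 → posterior Beta(11, 18/5)
obs 5: x=0 → posterior Beta(11, 23/5)
obs 6: x=1 → posterior Beta(12, 23/5)
obs 7: x=1 → posterior Beta(13, 23/5)

10/13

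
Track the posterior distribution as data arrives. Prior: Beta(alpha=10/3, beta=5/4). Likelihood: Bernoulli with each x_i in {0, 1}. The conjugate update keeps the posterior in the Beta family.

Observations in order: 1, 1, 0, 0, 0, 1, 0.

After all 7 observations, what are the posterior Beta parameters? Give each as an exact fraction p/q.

obs 1: x=1 → posterior Beta(13/3, 5/4)
obs 2: x=1 → posterior Beta(16/3, 5/4)
obs 3: x=0 → posterior Beta(16/3, 9/4)
obs 4: x=0 → posterior Beta(16/3, 13/4)
obs 5: x=0 → posterior Beta(16/3, 17/4)
obs 6: x=1 → posterior Beta(19/3, 17/4)
obs 7: x=0 → posterior Beta(19/3, 21/4)

alpha=19/3, beta=21/4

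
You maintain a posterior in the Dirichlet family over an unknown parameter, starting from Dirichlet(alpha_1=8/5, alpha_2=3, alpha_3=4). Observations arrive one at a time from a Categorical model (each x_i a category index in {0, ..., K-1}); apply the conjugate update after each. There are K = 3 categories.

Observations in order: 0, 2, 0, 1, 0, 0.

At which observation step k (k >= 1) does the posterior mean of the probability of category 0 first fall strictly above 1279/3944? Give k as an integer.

obs 1: x=0 → posterior Dirichlet(13/5, 3, 4)
obs 2: x=2 → posterior Dirichlet(13/5, 3, 5)
obs 3: x=0 → posterior Dirichlet(18/5, 3, 5)
obs 4: x=1 → posterior Dirichlet(18/5, 4, 5)
obs 5: x=0 → posterior Dirichlet(23/5, 4, 5)
obs 6: x=0 → posterior Dirichlet(28/5, 4, 5)

k = 5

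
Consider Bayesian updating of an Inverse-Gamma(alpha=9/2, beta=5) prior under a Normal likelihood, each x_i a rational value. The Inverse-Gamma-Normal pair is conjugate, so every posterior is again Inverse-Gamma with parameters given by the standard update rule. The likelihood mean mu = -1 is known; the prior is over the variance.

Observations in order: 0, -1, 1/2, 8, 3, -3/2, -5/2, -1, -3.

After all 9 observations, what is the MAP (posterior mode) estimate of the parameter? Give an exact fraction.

467/80

obs 1: x=0 → posterior Inverse-Gamma(5, 11/2)
obs 2: x=-1 → posterior Inverse-Gamma(11/2, 11/2)
obs 3: x=1/2 → posterior Inverse-Gamma(6, 53/8)
obs 4: x=8 → posterior Inverse-Gamma(13/2, 377/8)
obs 5: x=3 → posterior Inverse-Gamma(7, 441/8)
obs 6: x=-3/2 → posterior Inverse-Gamma(15/2, 221/4)
obs 7: x=-5/2 → posterior Inverse-Gamma(8, 451/8)
obs 8: x=-1 → posterior Inverse-Gamma(17/2, 451/8)
obs 9: x=-3 → posterior Inverse-Gamma(9, 467/8)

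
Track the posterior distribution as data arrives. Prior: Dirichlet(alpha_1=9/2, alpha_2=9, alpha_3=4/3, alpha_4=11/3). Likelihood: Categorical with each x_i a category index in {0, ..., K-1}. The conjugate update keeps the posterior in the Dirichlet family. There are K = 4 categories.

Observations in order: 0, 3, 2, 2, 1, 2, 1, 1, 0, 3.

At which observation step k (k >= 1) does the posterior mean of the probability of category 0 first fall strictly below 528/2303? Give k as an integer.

k = 6

obs 1: x=0 → posterior Dirichlet(11/2, 9, 4/3, 11/3)
obs 2: x=3 → posterior Dirichlet(11/2, 9, 4/3, 14/3)
obs 3: x=2 → posterior Dirichlet(11/2, 9, 7/3, 14/3)
obs 4: x=2 → posterior Dirichlet(11/2, 9, 10/3, 14/3)
obs 5: x=1 → posterior Dirichlet(11/2, 10, 10/3, 14/3)
obs 6: x=2 → posterior Dirichlet(11/2, 10, 13/3, 14/3)
obs 7: x=1 → posterior Dirichlet(11/2, 11, 13/3, 14/3)
obs 8: x=1 → posterior Dirichlet(11/2, 12, 13/3, 14/3)
obs 9: x=0 → posterior Dirichlet(13/2, 12, 13/3, 14/3)
obs 10: x=3 → posterior Dirichlet(13/2, 12, 13/3, 17/3)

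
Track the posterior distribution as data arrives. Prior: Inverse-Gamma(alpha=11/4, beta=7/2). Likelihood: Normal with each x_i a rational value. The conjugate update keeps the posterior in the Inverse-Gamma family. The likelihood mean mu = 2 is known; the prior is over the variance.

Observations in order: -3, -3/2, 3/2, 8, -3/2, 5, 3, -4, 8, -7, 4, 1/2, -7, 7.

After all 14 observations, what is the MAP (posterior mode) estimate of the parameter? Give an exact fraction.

obs 1: x=-3 → posterior Inverse-Gamma(13/4, 16)
obs 2: x=-3/2 → posterior Inverse-Gamma(15/4, 177/8)
obs 3: x=3/2 → posterior Inverse-Gamma(17/4, 89/4)
obs 4: x=8 → posterior Inverse-Gamma(19/4, 161/4)
obs 5: x=-3/2 → posterior Inverse-Gamma(21/4, 371/8)
obs 6: x=5 → posterior Inverse-Gamma(23/4, 407/8)
obs 7: x=3 → posterior Inverse-Gamma(25/4, 411/8)
obs 8: x=-4 → posterior Inverse-Gamma(27/4, 555/8)
obs 9: x=8 → posterior Inverse-Gamma(29/4, 699/8)
obs 10: x=-7 → posterior Inverse-Gamma(31/4, 1023/8)
obs 11: x=4 → posterior Inverse-Gamma(33/4, 1039/8)
obs 12: x=1/2 → posterior Inverse-Gamma(35/4, 131)
obs 13: x=-7 → posterior Inverse-Gamma(37/4, 343/2)
obs 14: x=7 → posterior Inverse-Gamma(39/4, 184)

736/43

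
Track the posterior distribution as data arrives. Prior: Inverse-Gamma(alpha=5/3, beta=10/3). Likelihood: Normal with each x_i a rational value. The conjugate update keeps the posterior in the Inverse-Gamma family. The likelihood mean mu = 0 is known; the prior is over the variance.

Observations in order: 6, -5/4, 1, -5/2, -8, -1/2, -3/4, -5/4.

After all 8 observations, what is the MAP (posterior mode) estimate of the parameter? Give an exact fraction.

5657/640

obs 1: x=6 → posterior Inverse-Gamma(13/6, 64/3)
obs 2: x=-5/4 → posterior Inverse-Gamma(8/3, 2123/96)
obs 3: x=1 → posterior Inverse-Gamma(19/6, 2171/96)
obs 4: x=-5/2 → posterior Inverse-Gamma(11/3, 2471/96)
obs 5: x=-8 → posterior Inverse-Gamma(25/6, 5543/96)
obs 6: x=-1/2 → posterior Inverse-Gamma(14/3, 5555/96)
obs 7: x=-3/4 → posterior Inverse-Gamma(31/6, 2791/48)
obs 8: x=-5/4 → posterior Inverse-Gamma(17/3, 5657/96)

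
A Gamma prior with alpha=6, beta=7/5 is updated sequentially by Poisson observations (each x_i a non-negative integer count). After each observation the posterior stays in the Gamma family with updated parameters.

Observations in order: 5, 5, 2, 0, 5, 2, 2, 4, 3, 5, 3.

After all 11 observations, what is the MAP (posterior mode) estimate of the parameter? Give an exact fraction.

obs 1: x=5 → posterior Gamma(11, 12/5)
obs 2: x=5 → posterior Gamma(16, 17/5)
obs 3: x=2 → posterior Gamma(18, 22/5)
obs 4: x=0 → posterior Gamma(18, 27/5)
obs 5: x=5 → posterior Gamma(23, 32/5)
obs 6: x=2 → posterior Gamma(25, 37/5)
obs 7: x=2 → posterior Gamma(27, 42/5)
obs 8: x=4 → posterior Gamma(31, 47/5)
obs 9: x=3 → posterior Gamma(34, 52/5)
obs 10: x=5 → posterior Gamma(39, 57/5)
obs 11: x=3 → posterior Gamma(42, 62/5)

205/62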